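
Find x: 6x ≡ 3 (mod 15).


GCD(6, 15) = 3 divides 3
Divide: 2x ≡ 1 (mod 5)
x ≡ 3 (mod 5)


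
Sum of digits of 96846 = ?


9 + 6 + 8 + 4 + 6 = 33


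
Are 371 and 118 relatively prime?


Euclidean algorithm:
371 = 3 * 118 + 17
118 = 6 * 17 + 16
17 = 1 * 16 + 1
16 = 16 * 1 + 0
GCD(371, 118) = 1

Yes, coprime (GCD = 1)


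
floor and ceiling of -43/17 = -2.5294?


-43/17 = -2.5294
floor = -3
ceil = -2

floor = -3, ceil = -2


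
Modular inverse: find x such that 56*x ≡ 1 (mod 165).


Use the extended Euclidean algorithm on (165, 56); each row r = 165*s + 56*t:
r=165, s=1, t=0
r=56, s=0, t=1
q=2: r=53, s=1, t=-2   [165*(1) + 56*(-2) = 53]
q=1: r=3, s=-1, t=3   [165*(-1) + 56*(3) = 3]
q=17: r=2, s=18, t=-53   [165*(18) + 56*(-53) = 2]
q=1: r=1, s=-19, t=56   [165*(-19) + 56*(56) = 1]
q=2: r=0, s=56, t=-165   [165*(56) + 56*(-165) = 0]
GCD = 1 with t = 56, so 56*(56) ≡ 1 (mod 165)
Inverse = 56 mod 165 = 56
Check: 56 * 56 = 3136 ≡ 1 (mod 165)

56^(-1) ≡ 56 (mod 165)


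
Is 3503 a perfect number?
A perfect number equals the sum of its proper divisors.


Proper divisors of 3503: 1, 31, 113
Sum = 1 + 31 + 113 = 145

No, 3503 is not perfect (145 ≠ 3503)


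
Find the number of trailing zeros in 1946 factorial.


floor(1946/5) = 389
floor(1946/25) = 77
floor(1946/125) = 15
floor(1946/625) = 3
Total = 484

484 trailing zeros


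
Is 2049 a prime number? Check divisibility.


2049 / 3 = 683 (exact division)
2049 is NOT prime.

No, 2049 is not prime


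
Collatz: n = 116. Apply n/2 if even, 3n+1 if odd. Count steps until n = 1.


116 → 58 → 29 → 88 → 44 → 22 → 11 → 34 → 17 → 52 → 26 → 13 → 40 → 20 → 10 → 5 → 16 → 8 → 4 → 2 → 1
Total steps = 20

20 steps


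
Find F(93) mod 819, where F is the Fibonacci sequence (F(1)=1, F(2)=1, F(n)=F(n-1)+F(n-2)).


F(k) mod 819 for k=1..93:
1, 1, 2, 3, 5, 8, 13, 21, 34, 55, 89, 144, 233, 377, 610, 168, 778, 127, 86, 213, 299, 512, 811, 504, 496, 181, 677, 39, 716, 755, 652, 588, 421, 190, 611, 801, 593, 575, 349, 105, 454, 559, 194, 753, 128, 62, 190, 252, 442, 694, 317, 192, 509, 701, 391, 273, 664, 118, 782, 81, 44, 125, 169, 294, 463, 757, 401, 339, 740, 260, 181, 441, 622, 244, 47, 291, 338, 629, 148, 777, 106, 64, 170, 234, 404, 638, 223, 42, 265, 307, 572, 60, 632
F(93) mod 819 = 632


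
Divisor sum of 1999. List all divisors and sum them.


Divisors of 1999: 1, 1999
Sum = 1 + 1999 = 2000

σ(1999) = 2000


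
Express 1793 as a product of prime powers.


1793 / 11 = 163
163 / 163 = 1
1793 = 11 × 163


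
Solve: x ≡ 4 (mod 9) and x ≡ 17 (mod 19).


M = 9*19 = 171
M1 = M/9 = 19, M2 = M/19 = 9
M1^(-1) mod 9 = 1, M2^(-1) mod 19 = 17
x = 4*19*1 + 17*9*17 = 2677
2677 mod 171 = 112
Check: 112 mod 9 = 4 ✓, 112 mod 19 = 17 ✓

x ≡ 112 (mod 171)


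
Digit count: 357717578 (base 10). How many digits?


357717578 has 9 digits in base 10
floor(log10(357717578)) + 1 = floor(8.5535) + 1 = 9

9 digits (base 10)


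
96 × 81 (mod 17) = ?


96 × 81 = 7776
7776 mod 17 = 7


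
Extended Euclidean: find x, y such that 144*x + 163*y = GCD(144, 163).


Tabular extended Euclidean (each row: r = 144*s + 163*t):
r=144, s=1, t=0
r=163, s=0, t=1
q=0: r=144, s=1, t=0   [144*(1) + 163*(0) = 144]
q=1: r=19, s=-1, t=1   [144*(-1) + 163*(1) = 19]
q=7: r=11, s=8, t=-7   [144*(8) + 163*(-7) = 11]
q=1: r=8, s=-9, t=8   [144*(-9) + 163*(8) = 8]
q=1: r=3, s=17, t=-15   [144*(17) + 163*(-15) = 3]
q=2: r=2, s=-43, t=38   [144*(-43) + 163*(38) = 2]
q=1: r=1, s=60, t=-53   [144*(60) + 163*(-53) = 1]
q=2: r=0, s=-163, t=144   [144*(-163) + 163*(144) = 0]
GCD = 1; from the row with r=1: x=60, y=-53
Check: 144*(60) + 163*(-53) = 8640 - 8639 = 1

GCD = 1, x = 60, y = -53


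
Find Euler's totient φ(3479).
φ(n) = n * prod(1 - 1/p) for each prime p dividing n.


3479 = 7^2 × 71
Prime factors: 7, 71
φ(3479) = 3479 × (1-1/7) × (1-1/71)
= 3479 × 6/7 × 70/71 = 2940

φ(3479) = 2940


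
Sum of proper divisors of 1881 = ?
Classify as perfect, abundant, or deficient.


Proper divisors: 1, 3, 9, 11, 19, 33, 57, 99, 171, 209, 627
Sum = 1 + 3 + 9 + 11 + 19 + 33 + 57 + 99 + 171 + 209 + 627 = 1239
1239 < 1881 → deficient

s(1881) = 1239 (deficient)


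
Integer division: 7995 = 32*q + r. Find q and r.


7995 = 32 * 249 + 27
Check: 7968 + 27 = 7995

q = 249, r = 27


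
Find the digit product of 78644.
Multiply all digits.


7 × 8 × 6 × 4 × 4 = 5376


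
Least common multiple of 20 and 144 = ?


GCD(20, 144) = 4
LCM = 20*144/4 = 2880/4 = 720

LCM = 720


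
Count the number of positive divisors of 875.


875 = 5^3 × 7^1
d(875) = (3+1) × (1+1) = 8

8 divisors


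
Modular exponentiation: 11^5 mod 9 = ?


11^1 mod 9 = 2
11^2 mod 9 = 4
11^3 mod 9 = 8
11^4 mod 9 = 7
11^5 mod 9 = 5


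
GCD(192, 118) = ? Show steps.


192 = 1 * 118 + 74
118 = 1 * 74 + 44
74 = 1 * 44 + 30
44 = 1 * 30 + 14
30 = 2 * 14 + 2
14 = 7 * 2 + 0
GCD = 2


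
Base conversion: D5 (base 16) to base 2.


D5 (base 16) = 213 (decimal)
213 (decimal) = 11010101 (base 2)


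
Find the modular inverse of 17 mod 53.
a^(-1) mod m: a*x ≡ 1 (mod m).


Use the extended Euclidean algorithm on (53, 17); each row r = 53*s + 17*t:
r=53, s=1, t=0
r=17, s=0, t=1
q=3: r=2, s=1, t=-3   [53*(1) + 17*(-3) = 2]
q=8: r=1, s=-8, t=25   [53*(-8) + 17*(25) = 1]
q=2: r=0, s=17, t=-53   [53*(17) + 17*(-53) = 0]
GCD = 1 with t = 25, so 17*(25) ≡ 1 (mod 53)
Inverse = 25 mod 53 = 25
Check: 17 * 25 = 425 ≡ 1 (mod 53)

17^(-1) ≡ 25 (mod 53)


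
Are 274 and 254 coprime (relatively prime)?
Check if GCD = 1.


Euclidean algorithm:
274 = 1 * 254 + 20
254 = 12 * 20 + 14
20 = 1 * 14 + 6
14 = 2 * 6 + 2
6 = 3 * 2 + 0
GCD(274, 254) = 2

No, not coprime (GCD = 2)


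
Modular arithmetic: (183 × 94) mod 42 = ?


183 × 94 = 17202
17202 mod 42 = 24


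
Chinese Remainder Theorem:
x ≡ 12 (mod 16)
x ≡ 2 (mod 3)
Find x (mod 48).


M = 16*3 = 48
M1 = M/16 = 3, M2 = M/3 = 16
M1^(-1) mod 16 = 11, M2^(-1) mod 3 = 1
x = 12*3*11 + 2*16*1 = 428
428 mod 48 = 44
Check: 44 mod 16 = 12 ✓, 44 mod 3 = 2 ✓

x ≡ 44 (mod 48)


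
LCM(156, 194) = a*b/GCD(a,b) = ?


GCD(156, 194) = 2
LCM = 156*194/2 = 30264/2 = 15132

LCM = 15132


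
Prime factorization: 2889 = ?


2889 / 3 = 963
963 / 3 = 321
321 / 3 = 107
107 / 107 = 1
2889 = 3^3 × 107


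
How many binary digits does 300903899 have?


300903899 in base 2 = 10001111011110110110111011011
Number of digits = 29

29 digits (base 2)


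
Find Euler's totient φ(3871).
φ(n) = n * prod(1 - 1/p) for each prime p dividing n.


3871 = 7^2 × 79
Prime factors: 7, 79
φ(3871) = 3871 × (1-1/7) × (1-1/79)
= 3871 × 6/7 × 78/79 = 3276

φ(3871) = 3276


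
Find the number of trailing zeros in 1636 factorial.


floor(1636/5) = 327
floor(1636/25) = 65
floor(1636/125) = 13
floor(1636/625) = 2
Total = 407

407 trailing zeros


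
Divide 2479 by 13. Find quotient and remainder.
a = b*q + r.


2479 = 13 * 190 + 9
Check: 2470 + 9 = 2479

q = 190, r = 9


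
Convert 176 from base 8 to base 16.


176 (base 8) = 126 (decimal)
126 (decimal) = 7E (base 16)


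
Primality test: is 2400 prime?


2400 / 2 = 1200 (exact division)
2400 is NOT prime.

No, 2400 is not prime


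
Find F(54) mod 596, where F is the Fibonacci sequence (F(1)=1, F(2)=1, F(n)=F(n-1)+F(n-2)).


F(k) mod 596 for k=1..54:
1, 1, 2, 3, 5, 8, 13, 21, 34, 55, 89, 144, 233, 377, 14, 391, 405, 200, 9, 209, 218, 427, 49, 476, 525, 405, 334, 143, 477, 24, 501, 525, 430, 359, 193, 552, 149, 105, 254, 359, 17, 376, 393, 173, 566, 143, 113, 256, 369, 29, 398, 427, 229, 60
F(54) mod 596 = 60


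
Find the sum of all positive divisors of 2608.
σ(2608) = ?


Divisors of 2608: 1, 2, 4, 8, 16, 163, 326, 652, 1304, 2608
Sum = 1 + 2 + 4 + 8 + 16 + 163 + 326 + 652 + 1304 + 2608 = 5084

σ(2608) = 5084


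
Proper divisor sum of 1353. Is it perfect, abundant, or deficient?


Proper divisors: 1, 3, 11, 33, 41, 123, 451
Sum = 1 + 3 + 11 + 33 + 41 + 123 + 451 = 663
663 < 1353 → deficient

s(1353) = 663 (deficient)


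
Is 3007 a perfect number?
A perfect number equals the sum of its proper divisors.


Proper divisors of 3007: 1, 31, 97
Sum = 1 + 31 + 97 = 129

No, 3007 is not perfect (129 ≠ 3007)


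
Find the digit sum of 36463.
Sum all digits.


3 + 6 + 4 + 6 + 3 = 22


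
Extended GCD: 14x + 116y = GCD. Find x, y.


Tabular extended Euclidean (each row: r = 14*s + 116*t):
r=14, s=1, t=0
r=116, s=0, t=1
q=0: r=14, s=1, t=0   [14*(1) + 116*(0) = 14]
q=8: r=4, s=-8, t=1   [14*(-8) + 116*(1) = 4]
q=3: r=2, s=25, t=-3   [14*(25) + 116*(-3) = 2]
q=2: r=0, s=-58, t=7   [14*(-58) + 116*(7) = 0]
GCD = 2; from the row with r=2: x=25, y=-3
Check: 14*(25) + 116*(-3) = 350 - 348 = 2

GCD = 2, x = 25, y = -3


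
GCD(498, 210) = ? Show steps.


498 = 2 * 210 + 78
210 = 2 * 78 + 54
78 = 1 * 54 + 24
54 = 2 * 24 + 6
24 = 4 * 6 + 0
GCD = 6


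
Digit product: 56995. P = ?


5 × 6 × 9 × 9 × 5 = 12150


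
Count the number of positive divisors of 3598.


3598 = 2^1 × 7^1 × 257^1
d(3598) = (1+1) × (1+1) × (1+1) = 8

8 divisors


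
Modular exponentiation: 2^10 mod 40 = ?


2^1 mod 40 = 2
2^2 mod 40 = 4
2^3 mod 40 = 8
2^4 mod 40 = 16
2^5 mod 40 = 32
2^6 mod 40 = 24
2^7 mod 40 = 8
2^8 mod 40 = 16
2^9 mod 40 = 32
2^10 mod 40 = 24


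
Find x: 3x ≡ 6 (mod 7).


GCD(3, 7) = 1, unique solution
a^(-1) mod 7 = 5
x = 5 * 6 mod 7 = 2

x ≡ 2 (mod 7)


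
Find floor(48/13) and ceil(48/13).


48/13 = 3.6923
floor = 3
ceil = 4

floor = 3, ceil = 4


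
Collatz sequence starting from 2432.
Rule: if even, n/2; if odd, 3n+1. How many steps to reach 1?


2432 → 1216 → 608 → 304 → 152 → 76 → 38 → 19 → 58 → 29 → 88 → 44 → 22 → 11 → 34 → 17 → 52 → 26 → 13 → 40 → 20 → 10 → 5 → 16 → 8 → 4 → 2 → 1
Total steps = 27

27 steps


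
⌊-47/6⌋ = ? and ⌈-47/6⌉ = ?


-47/6 = -7.8333
floor = -8
ceil = -7

floor = -8, ceil = -7


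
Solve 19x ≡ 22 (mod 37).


GCD(19, 37) = 1, unique solution
a^(-1) mod 37 = 2
x = 2 * 22 mod 37 = 7

x ≡ 7 (mod 37)


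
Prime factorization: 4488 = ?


4488 / 2 = 2244
2244 / 2 = 1122
1122 / 2 = 561
561 / 3 = 187
187 / 11 = 17
17 / 17 = 1
4488 = 2^3 × 3 × 11 × 17


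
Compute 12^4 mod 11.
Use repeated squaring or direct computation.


12^1 mod 11 = 1
12^2 mod 11 = 1
12^3 mod 11 = 1
12^4 mod 11 = 1


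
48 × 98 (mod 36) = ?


48 × 98 = 4704
4704 mod 36 = 24


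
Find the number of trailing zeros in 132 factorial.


floor(132/5) = 26
floor(132/25) = 5
floor(132/125) = 1
Total = 32

32 trailing zeros


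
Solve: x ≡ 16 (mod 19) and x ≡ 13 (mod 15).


M = 19*15 = 285
M1 = M/19 = 15, M2 = M/15 = 19
M1^(-1) mod 19 = 14, M2^(-1) mod 15 = 4
x = 16*15*14 + 13*19*4 = 4348
4348 mod 285 = 73
Check: 73 mod 19 = 16 ✓, 73 mod 15 = 13 ✓

x ≡ 73 (mod 285)


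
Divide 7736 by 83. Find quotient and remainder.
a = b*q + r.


7736 = 83 * 93 + 17
Check: 7719 + 17 = 7736

q = 93, r = 17


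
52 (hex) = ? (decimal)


52 (base 16) = 82 (decimal)
82 (decimal) = 82 (base 10)


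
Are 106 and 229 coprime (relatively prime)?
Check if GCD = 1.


Euclidean algorithm:
229 = 2 * 106 + 17
106 = 6 * 17 + 4
17 = 4 * 4 + 1
4 = 4 * 1 + 0
GCD(106, 229) = 1

Yes, coprime (GCD = 1)


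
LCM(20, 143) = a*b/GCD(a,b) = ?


GCD(20, 143) = 1
LCM = 20*143/1 = 2860/1 = 2860

LCM = 2860


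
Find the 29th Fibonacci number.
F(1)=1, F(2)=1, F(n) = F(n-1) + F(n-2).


Sequence: 1, 1, 2, 3, 5, 8, 13, 21, 34, 55, 89, 144, 233, 377, 610, 987, 1597, 2584, 4181, 6765, 10946, 17711, 28657, 46368, 75025, 121393, 196418, 317811, 514229
F(29) = 514229


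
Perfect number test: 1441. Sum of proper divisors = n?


Proper divisors of 1441: 1, 11, 131
Sum = 1 + 11 + 131 = 143

No, 1441 is not perfect (143 ≠ 1441)


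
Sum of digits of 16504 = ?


1 + 6 + 5 + 0 + 4 = 16


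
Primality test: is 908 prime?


908 / 2 = 454 (exact division)
908 is NOT prime.

No, 908 is not prime


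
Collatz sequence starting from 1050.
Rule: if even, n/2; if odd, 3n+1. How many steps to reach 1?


1050 → 525 → 1576 → 788 → 394 → 197 → 592 → 296 → 148 → 74 → 37 → 112 → 56 → 28 → 14 → 7 → 22 → 11 → 34 → 17 → 52 → 26 → 13 → 40 → 20 → 10 → 5 → 16 → 8 → 4 → 2 → 1
Total steps = 31

31 steps


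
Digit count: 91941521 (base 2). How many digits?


91941521 in base 2 = 101011110101110101010010001
Number of digits = 27

27 digits (base 2)


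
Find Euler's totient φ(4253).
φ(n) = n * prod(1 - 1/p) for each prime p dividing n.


4253 = 4253
Prime factors: 4253
φ(4253) = 4253 × (1-1/4253)
= 4253 × 4252/4253 = 4252

φ(4253) = 4252


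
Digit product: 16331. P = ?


1 × 6 × 3 × 3 × 1 = 54


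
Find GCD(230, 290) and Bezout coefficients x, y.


Tabular extended Euclidean (each row: r = 230*s + 290*t):
r=230, s=1, t=0
r=290, s=0, t=1
q=0: r=230, s=1, t=0   [230*(1) + 290*(0) = 230]
q=1: r=60, s=-1, t=1   [230*(-1) + 290*(1) = 60]
q=3: r=50, s=4, t=-3   [230*(4) + 290*(-3) = 50]
q=1: r=10, s=-5, t=4   [230*(-5) + 290*(4) = 10]
q=5: r=0, s=29, t=-23   [230*(29) + 290*(-23) = 0]
GCD = 10; from the row with r=10: x=-5, y=4
Check: 230*(-5) + 290*(4) = -1150 + 1160 = 10

GCD = 10, x = -5, y = 4


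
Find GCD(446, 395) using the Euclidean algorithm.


446 = 1 * 395 + 51
395 = 7 * 51 + 38
51 = 1 * 38 + 13
38 = 2 * 13 + 12
13 = 1 * 12 + 1
12 = 12 * 1 + 0
GCD = 1


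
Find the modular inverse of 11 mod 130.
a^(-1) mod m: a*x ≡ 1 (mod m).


Use the extended Euclidean algorithm on (130, 11); each row r = 130*s + 11*t:
r=130, s=1, t=0
r=11, s=0, t=1
q=11: r=9, s=1, t=-11   [130*(1) + 11*(-11) = 9]
q=1: r=2, s=-1, t=12   [130*(-1) + 11*(12) = 2]
q=4: r=1, s=5, t=-59   [130*(5) + 11*(-59) = 1]
q=2: r=0, s=-11, t=130   [130*(-11) + 11*(130) = 0]
GCD = 1 with t = -59, so 11*(-59) ≡ 1 (mod 130)
Inverse = -59 mod 130 = 71
Check: 11 * 71 = 781 ≡ 1 (mod 130)

11^(-1) ≡ 71 (mod 130)


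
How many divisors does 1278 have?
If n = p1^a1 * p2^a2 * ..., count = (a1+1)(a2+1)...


1278 = 2^1 × 3^2 × 71^1
d(1278) = (1+1) × (2+1) × (1+1) = 12

12 divisors


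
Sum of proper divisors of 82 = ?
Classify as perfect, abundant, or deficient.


Proper divisors: 1, 2, 41
Sum = 1 + 2 + 41 = 44
44 < 82 → deficient

s(82) = 44 (deficient)


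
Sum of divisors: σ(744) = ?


Divisors of 744: 1, 2, 3, 4, 6, 8, 12, 24, 31, 62, 93, 124, 186, 248, 372, 744
Sum = 1 + 2 + 3 + 4 + 6 + 8 + 12 + 24 + 31 + 62 + 93 + 124 + 186 + 248 + 372 + 744 = 1920

σ(744) = 1920


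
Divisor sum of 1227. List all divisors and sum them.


Divisors of 1227: 1, 3, 409, 1227
Sum = 1 + 3 + 409 + 1227 = 1640

σ(1227) = 1640


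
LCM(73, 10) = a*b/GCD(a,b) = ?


GCD(73, 10) = 1
LCM = 73*10/1 = 730/1 = 730

LCM = 730


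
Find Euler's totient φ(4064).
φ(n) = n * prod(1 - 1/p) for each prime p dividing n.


4064 = 2^5 × 127
Prime factors: 2, 127
φ(4064) = 4064 × (1-1/2) × (1-1/127)
= 4064 × 1/2 × 126/127 = 2016

φ(4064) = 2016


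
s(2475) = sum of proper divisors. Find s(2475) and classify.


Proper divisors: 1, 3, 5, 9, 11, 15, 25, 33, 45, 55, 75, 99, 165, 225, 275, 495, 825
Sum = 1 + 3 + 5 + 9 + 11 + 15 + 25 + 33 + 45 + 55 + 75 + 99 + 165 + 225 + 275 + 495 + 825 = 2361
2361 < 2475 → deficient

s(2475) = 2361 (deficient)


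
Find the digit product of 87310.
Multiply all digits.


8 × 7 × 3 × 1 × 0 = 0


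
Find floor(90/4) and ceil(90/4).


90/4 = 22.5000
floor = 22
ceil = 23

floor = 22, ceil = 23


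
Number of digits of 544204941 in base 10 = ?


544204941 has 9 digits in base 10
floor(log10(544204941)) + 1 = floor(8.7358) + 1 = 9

9 digits (base 10)


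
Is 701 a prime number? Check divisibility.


Check divisors up to sqrt(701) = 26.4764
No divisors found.
701 is prime.

Yes, 701 is prime


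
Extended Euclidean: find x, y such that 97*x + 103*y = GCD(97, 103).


Tabular extended Euclidean (each row: r = 97*s + 103*t):
r=97, s=1, t=0
r=103, s=0, t=1
q=0: r=97, s=1, t=0   [97*(1) + 103*(0) = 97]
q=1: r=6, s=-1, t=1   [97*(-1) + 103*(1) = 6]
q=16: r=1, s=17, t=-16   [97*(17) + 103*(-16) = 1]
q=6: r=0, s=-103, t=97   [97*(-103) + 103*(97) = 0]
GCD = 1; from the row with r=1: x=17, y=-16
Check: 97*(17) + 103*(-16) = 1649 - 1648 = 1

GCD = 1, x = 17, y = -16


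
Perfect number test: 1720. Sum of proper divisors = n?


Proper divisors of 1720: 1, 2, 4, 5, 8, 10, 20, 40, 43, 86, 172, 215, 344, 430, 860
Sum = 1 + 2 + 4 + 5 + 8 + 10 + 20 + 40 + 43 + 86 + 172 + 215 + 344 + 430 + 860 = 2240

No, 1720 is not perfect (2240 ≠ 1720)


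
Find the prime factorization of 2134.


2134 / 2 = 1067
1067 / 11 = 97
97 / 97 = 1
2134 = 2 × 11 × 97


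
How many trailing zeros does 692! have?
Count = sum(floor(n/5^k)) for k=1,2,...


floor(692/5) = 138
floor(692/25) = 27
floor(692/125) = 5
floor(692/625) = 1
Total = 171

171 trailing zeros


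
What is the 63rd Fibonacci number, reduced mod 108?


F(k) mod 108 for k=1..63:
1, 1, 2, 3, 5, 8, 13, 21, 34, 55, 89, 36, 17, 53, 70, 15, 85, 100, 77, 69, 38, 107, 37, 36, 73, 1, 74, 75, 41, 8, 49, 57, 106, 55, 53, 0, 53, 53, 106, 51, 49, 100, 41, 33, 74, 107, 73, 72, 37, 1, 38, 39, 77, 8, 85, 93, 70, 55, 17, 72, 89, 53, 34
F(63) mod 108 = 34


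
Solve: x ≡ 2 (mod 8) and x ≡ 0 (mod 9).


M = 8*9 = 72
M1 = M/8 = 9, M2 = M/9 = 8
M1^(-1) mod 8 = 1, M2^(-1) mod 9 = 8
x = 2*9*1 + 0*8*8 = 18
18 mod 72 = 18
Check: 18 mod 8 = 2 ✓, 18 mod 9 = 0 ✓

x ≡ 18 (mod 72)


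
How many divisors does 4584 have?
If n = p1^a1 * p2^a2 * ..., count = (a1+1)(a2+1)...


4584 = 2^3 × 3^1 × 191^1
d(4584) = (3+1) × (1+1) × (1+1) = 16

16 divisors


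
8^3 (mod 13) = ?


8^1 mod 13 = 8
8^2 mod 13 = 12
8^3 mod 13 = 5


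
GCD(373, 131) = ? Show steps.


373 = 2 * 131 + 111
131 = 1 * 111 + 20
111 = 5 * 20 + 11
20 = 1 * 11 + 9
11 = 1 * 9 + 2
9 = 4 * 2 + 1
2 = 2 * 1 + 0
GCD = 1


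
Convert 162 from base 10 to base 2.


162 (base 10) = 162 (decimal)
162 (decimal) = 10100010 (base 2)


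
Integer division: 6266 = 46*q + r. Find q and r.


6266 = 46 * 136 + 10
Check: 6256 + 10 = 6266

q = 136, r = 10


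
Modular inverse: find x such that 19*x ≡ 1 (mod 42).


Use the extended Euclidean algorithm on (42, 19); each row r = 42*s + 19*t:
r=42, s=1, t=0
r=19, s=0, t=1
q=2: r=4, s=1, t=-2   [42*(1) + 19*(-2) = 4]
q=4: r=3, s=-4, t=9   [42*(-4) + 19*(9) = 3]
q=1: r=1, s=5, t=-11   [42*(5) + 19*(-11) = 1]
q=3: r=0, s=-19, t=42   [42*(-19) + 19*(42) = 0]
GCD = 1 with t = -11, so 19*(-11) ≡ 1 (mod 42)
Inverse = -11 mod 42 = 31
Check: 19 * 31 = 589 ≡ 1 (mod 42)

19^(-1) ≡ 31 (mod 42)


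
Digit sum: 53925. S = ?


5 + 3 + 9 + 2 + 5 = 24


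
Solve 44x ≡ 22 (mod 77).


GCD(44, 77) = 11 divides 22
Divide: 4x ≡ 2 (mod 7)
x ≡ 4 (mod 7)


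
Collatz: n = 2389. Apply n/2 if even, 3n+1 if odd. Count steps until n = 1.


2389 → 7168 → 3584 → 1792 → 896 → 448 → 224 → 112 → 56 → 28 → 14 → 7 → 22 → 11 → 34 → 17 → 52 → 26 → 13 → 40 → 20 → 10 → 5 → 16 → 8 → 4 → 2 → 1
Total steps = 27

27 steps


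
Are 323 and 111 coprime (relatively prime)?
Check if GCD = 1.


Euclidean algorithm:
323 = 2 * 111 + 101
111 = 1 * 101 + 10
101 = 10 * 10 + 1
10 = 10 * 1 + 0
GCD(323, 111) = 1

Yes, coprime (GCD = 1)


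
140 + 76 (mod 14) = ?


140 + 76 = 216
216 mod 14 = 6


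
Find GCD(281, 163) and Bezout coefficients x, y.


Tabular extended Euclidean (each row: r = 281*s + 163*t):
r=281, s=1, t=0
r=163, s=0, t=1
q=1: r=118, s=1, t=-1   [281*(1) + 163*(-1) = 118]
q=1: r=45, s=-1, t=2   [281*(-1) + 163*(2) = 45]
q=2: r=28, s=3, t=-5   [281*(3) + 163*(-5) = 28]
q=1: r=17, s=-4, t=7   [281*(-4) + 163*(7) = 17]
q=1: r=11, s=7, t=-12   [281*(7) + 163*(-12) = 11]
q=1: r=6, s=-11, t=19   [281*(-11) + 163*(19) = 6]
q=1: r=5, s=18, t=-31   [281*(18) + 163*(-31) = 5]
q=1: r=1, s=-29, t=50   [281*(-29) + 163*(50) = 1]
q=5: r=0, s=163, t=-281   [281*(163) + 163*(-281) = 0]
GCD = 1; from the row with r=1: x=-29, y=50
Check: 281*(-29) + 163*(50) = -8149 + 8150 = 1

GCD = 1, x = -29, y = 50


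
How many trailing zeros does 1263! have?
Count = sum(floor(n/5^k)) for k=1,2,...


floor(1263/5) = 252
floor(1263/25) = 50
floor(1263/125) = 10
floor(1263/625) = 2
Total = 314

314 trailing zeros


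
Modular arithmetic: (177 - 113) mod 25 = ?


177 - 113 = 64
64 mod 25 = 14


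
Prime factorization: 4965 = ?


4965 / 3 = 1655
1655 / 5 = 331
331 / 331 = 1
4965 = 3 × 5 × 331


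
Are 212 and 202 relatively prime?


Euclidean algorithm:
212 = 1 * 202 + 10
202 = 20 * 10 + 2
10 = 5 * 2 + 0
GCD(212, 202) = 2

No, not coprime (GCD = 2)


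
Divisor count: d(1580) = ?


1580 = 2^2 × 5^1 × 79^1
d(1580) = (2+1) × (1+1) × (1+1) = 12

12 divisors


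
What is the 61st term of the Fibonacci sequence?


Sequence: 1, 1, 2, 3, 5, 8, 13, 21, 34, 55, 89, 144, 233, 377, 610, 987, 1597, 2584, 4181, 6765, 10946, 17711, 28657, 46368, 75025, 121393, 196418, 317811, 514229, 832040, 1346269, 2178309, 3524578, 5702887, 9227465, 14930352, 24157817, 39088169, 63245986, 102334155, 165580141, 267914296, 433494437, 701408733, 1134903170, 1836311903, 2971215073, 4807526976, 7778742049, 12586269025, 20365011074, 32951280099, 53316291173, 86267571272, 139583862445, 225851433717, 365435296162, 591286729879, 956722026041, 1548008755920, 2504730781961
F(61) = 2504730781961


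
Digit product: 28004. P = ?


2 × 8 × 0 × 0 × 4 = 0


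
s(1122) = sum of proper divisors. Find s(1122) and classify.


Proper divisors: 1, 2, 3, 6, 11, 17, 22, 33, 34, 51, 66, 102, 187, 374, 561
Sum = 1 + 2 + 3 + 6 + 11 + 17 + 22 + 33 + 34 + 51 + 66 + 102 + 187 + 374 + 561 = 1470
1470 > 1122 → abundant

s(1122) = 1470 (abundant)


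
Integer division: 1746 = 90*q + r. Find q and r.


1746 = 90 * 19 + 36
Check: 1710 + 36 = 1746

q = 19, r = 36


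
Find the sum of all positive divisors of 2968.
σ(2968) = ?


Divisors of 2968: 1, 2, 4, 7, 8, 14, 28, 53, 56, 106, 212, 371, 424, 742, 1484, 2968
Sum = 1 + 2 + 4 + 7 + 8 + 14 + 28 + 53 + 56 + 106 + 212 + 371 + 424 + 742 + 1484 + 2968 = 6480

σ(2968) = 6480


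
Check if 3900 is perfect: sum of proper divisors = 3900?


Proper divisors of 3900: 1, 2, 3, 4, 5, 6, 10, 12, 13, 15, 20, 25, 26, 30, 39, 50, 52, 60, 65, 75, 78, 100, 130, 150, 156, 195, 260, 300, 325, 390, 650, 780, 975, 1300, 1950
Sum = 1 + 2 + 3 + 4 + 5 + 6 + 10 + 12 + 13 + 15 + 20 + 25 + 26 + 30 + 39 + 50 + 52 + 60 + 65 + 75 + 78 + 100 + 130 + 150 + 156 + 195 + 260 + 300 + 325 + 390 + 650 + 780 + 975 + 1300 + 1950 = 8252

No, 3900 is not perfect (8252 ≠ 3900)


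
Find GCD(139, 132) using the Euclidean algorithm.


139 = 1 * 132 + 7
132 = 18 * 7 + 6
7 = 1 * 6 + 1
6 = 6 * 1 + 0
GCD = 1


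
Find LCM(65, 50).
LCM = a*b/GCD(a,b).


GCD(65, 50) = 5
LCM = 65*50/5 = 3250/5 = 650

LCM = 650


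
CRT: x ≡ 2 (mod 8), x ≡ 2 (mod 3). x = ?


M = 8*3 = 24
M1 = M/8 = 3, M2 = M/3 = 8
M1^(-1) mod 8 = 3, M2^(-1) mod 3 = 2
x = 2*3*3 + 2*8*2 = 50
50 mod 24 = 2
Check: 2 mod 8 = 2 ✓, 2 mod 3 = 2 ✓

x ≡ 2 (mod 24)


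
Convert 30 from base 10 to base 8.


30 (base 10) = 30 (decimal)
30 (decimal) = 36 (base 8)


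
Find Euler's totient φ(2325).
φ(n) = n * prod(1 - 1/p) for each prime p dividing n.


2325 = 3 × 5^2 × 31
Prime factors: 3, 5, 31
φ(2325) = 2325 × (1-1/3) × (1-1/5) × (1-1/31)
= 2325 × 2/3 × 4/5 × 30/31 = 1200

φ(2325) = 1200


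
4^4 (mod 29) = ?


4^1 mod 29 = 4
4^2 mod 29 = 16
4^3 mod 29 = 6
4^4 mod 29 = 24


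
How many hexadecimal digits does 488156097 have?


488156097 in base 16 = 1D18ABC1
Number of digits = 8

8 digits (base 16)


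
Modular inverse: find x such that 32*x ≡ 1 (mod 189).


Use the extended Euclidean algorithm on (189, 32); each row r = 189*s + 32*t:
r=189, s=1, t=0
r=32, s=0, t=1
q=5: r=29, s=1, t=-5   [189*(1) + 32*(-5) = 29]
q=1: r=3, s=-1, t=6   [189*(-1) + 32*(6) = 3]
q=9: r=2, s=10, t=-59   [189*(10) + 32*(-59) = 2]
q=1: r=1, s=-11, t=65   [189*(-11) + 32*(65) = 1]
q=2: r=0, s=32, t=-189   [189*(32) + 32*(-189) = 0]
GCD = 1 with t = 65, so 32*(65) ≡ 1 (mod 189)
Inverse = 65 mod 189 = 65
Check: 32 * 65 = 2080 ≡ 1 (mod 189)

32^(-1) ≡ 65 (mod 189)


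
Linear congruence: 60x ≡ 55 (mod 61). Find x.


GCD(60, 61) = 1, unique solution
a^(-1) mod 61 = 60
x = 60 * 55 mod 61 = 6

x ≡ 6 (mod 61)


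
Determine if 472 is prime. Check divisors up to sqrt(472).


472 / 2 = 236 (exact division)
472 is NOT prime.

No, 472 is not prime


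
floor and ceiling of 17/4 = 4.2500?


17/4 = 4.2500
floor = 4
ceil = 5

floor = 4, ceil = 5


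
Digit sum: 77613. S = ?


7 + 7 + 6 + 1 + 3 = 24


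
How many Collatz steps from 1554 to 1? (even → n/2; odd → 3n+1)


1554 → 777 → 2332 → 1166 → 583 → 1750 → 875 → 2626 → 1313 → 3940 → 1970 → 985 → 2956 → 1478 → 739 → 2218 → 1109 → 3328 → 1664 → 832 → 416 → 208 → 104 → 52 → 26 → 13 → 40 → 20 → 10 → 5 → 16 → 8 → 4 → 2 → 1
Total steps = 34

34 steps


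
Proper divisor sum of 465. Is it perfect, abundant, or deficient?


Proper divisors: 1, 3, 5, 15, 31, 93, 155
Sum = 1 + 3 + 5 + 15 + 31 + 93 + 155 = 303
303 < 465 → deficient

s(465) = 303 (deficient)


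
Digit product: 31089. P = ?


3 × 1 × 0 × 8 × 9 = 0


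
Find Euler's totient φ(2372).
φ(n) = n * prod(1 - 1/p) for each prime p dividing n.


2372 = 2^2 × 593
Prime factors: 2, 593
φ(2372) = 2372 × (1-1/2) × (1-1/593)
= 2372 × 1/2 × 592/593 = 1184

φ(2372) = 1184


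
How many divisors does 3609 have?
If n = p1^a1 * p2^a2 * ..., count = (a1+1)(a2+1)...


3609 = 3^2 × 401^1
d(3609) = (2+1) × (1+1) = 6

6 divisors


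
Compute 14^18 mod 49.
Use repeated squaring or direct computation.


14^1 mod 49 = 14
14^2 mod 49 = 0
14^3 mod 49 = 0
14^4 mod 49 = 0
14^5 mod 49 = 0
14^6 mod 49 = 0
14^7 mod 49 = 0
14^8 mod 49 = 0
14^9 mod 49 = 0
14^10 mod 49 = 0
14^11 mod 49 = 0
14^12 mod 49 = 0
14^13 mod 49 = 0
14^14 mod 49 = 0
14^15 mod 49 = 0
14^16 mod 49 = 0
14^17 mod 49 = 0
14^18 mod 49 = 0


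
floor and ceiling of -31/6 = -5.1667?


-31/6 = -5.1667
floor = -6
ceil = -5

floor = -6, ceil = -5


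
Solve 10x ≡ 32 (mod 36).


GCD(10, 36) = 2 divides 32
Divide: 5x ≡ 16 (mod 18)
x ≡ 14 (mod 18)


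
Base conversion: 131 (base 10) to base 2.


131 (base 10) = 131 (decimal)
131 (decimal) = 10000011 (base 2)


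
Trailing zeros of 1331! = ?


floor(1331/5) = 266
floor(1331/25) = 53
floor(1331/125) = 10
floor(1331/625) = 2
Total = 331

331 trailing zeros


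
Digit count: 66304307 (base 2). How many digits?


66304307 in base 2 = 11111100111011100100110011
Number of digits = 26

26 digits (base 2)


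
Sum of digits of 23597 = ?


2 + 3 + 5 + 9 + 7 = 26


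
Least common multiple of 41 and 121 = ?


GCD(41, 121) = 1
LCM = 41*121/1 = 4961/1 = 4961

LCM = 4961


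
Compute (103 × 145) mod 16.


103 × 145 = 14935
14935 mod 16 = 7


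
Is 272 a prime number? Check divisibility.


272 / 2 = 136 (exact division)
272 is NOT prime.

No, 272 is not prime


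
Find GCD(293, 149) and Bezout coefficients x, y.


Tabular extended Euclidean (each row: r = 293*s + 149*t):
r=293, s=1, t=0
r=149, s=0, t=1
q=1: r=144, s=1, t=-1   [293*(1) + 149*(-1) = 144]
q=1: r=5, s=-1, t=2   [293*(-1) + 149*(2) = 5]
q=28: r=4, s=29, t=-57   [293*(29) + 149*(-57) = 4]
q=1: r=1, s=-30, t=59   [293*(-30) + 149*(59) = 1]
q=4: r=0, s=149, t=-293   [293*(149) + 149*(-293) = 0]
GCD = 1; from the row with r=1: x=-30, y=59
Check: 293*(-30) + 149*(59) = -8790 + 8791 = 1

GCD = 1, x = -30, y = 59


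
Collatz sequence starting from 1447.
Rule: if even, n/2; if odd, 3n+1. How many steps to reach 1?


1447 → 4342 → 2171 → 6514 → 3257 → 9772 → 4886 → 2443 → 7330 → 3665 → 10996 → 5498 → 2749 → 8248 → 4124 → 2062 → 1031 → 3094 → 1547 → 4642 → 2321 → 6964 → 3482 → 1741 → 5224 → 2612 → 1306 → 653 → 1960 → 980 → 490 → 245 → 736 → 368 → 184 → 92 → 46 → 23 → 70 → 35 → 106 → 53 → 160 → 80 → 40 → 20 → 10 → 5 → 16 → 8 → 4 → 2 → 1
Total steps = 52

52 steps


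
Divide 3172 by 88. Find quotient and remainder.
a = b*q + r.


3172 = 88 * 36 + 4
Check: 3168 + 4 = 3172

q = 36, r = 4


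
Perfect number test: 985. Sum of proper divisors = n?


Proper divisors of 985: 1, 5, 197
Sum = 1 + 5 + 197 = 203

No, 985 is not perfect (203 ≠ 985)


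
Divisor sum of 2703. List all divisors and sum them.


Divisors of 2703: 1, 3, 17, 51, 53, 159, 901, 2703
Sum = 1 + 3 + 17 + 51 + 53 + 159 + 901 + 2703 = 3888

σ(2703) = 3888


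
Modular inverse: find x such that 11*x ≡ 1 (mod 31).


Use the extended Euclidean algorithm on (31, 11); each row r = 31*s + 11*t:
r=31, s=1, t=0
r=11, s=0, t=1
q=2: r=9, s=1, t=-2   [31*(1) + 11*(-2) = 9]
q=1: r=2, s=-1, t=3   [31*(-1) + 11*(3) = 2]
q=4: r=1, s=5, t=-14   [31*(5) + 11*(-14) = 1]
q=2: r=0, s=-11, t=31   [31*(-11) + 11*(31) = 0]
GCD = 1 with t = -14, so 11*(-14) ≡ 1 (mod 31)
Inverse = -14 mod 31 = 17
Check: 11 * 17 = 187 ≡ 1 (mod 31)

11^(-1) ≡ 17 (mod 31)


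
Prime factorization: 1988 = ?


1988 / 2 = 994
994 / 2 = 497
497 / 7 = 71
71 / 71 = 1
1988 = 2^2 × 7 × 71


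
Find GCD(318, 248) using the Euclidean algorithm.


318 = 1 * 248 + 70
248 = 3 * 70 + 38
70 = 1 * 38 + 32
38 = 1 * 32 + 6
32 = 5 * 6 + 2
6 = 3 * 2 + 0
GCD = 2


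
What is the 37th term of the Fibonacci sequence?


Sequence: 1, 1, 2, 3, 5, 8, 13, 21, 34, 55, 89, 144, 233, 377, 610, 987, 1597, 2584, 4181, 6765, 10946, 17711, 28657, 46368, 75025, 121393, 196418, 317811, 514229, 832040, 1346269, 2178309, 3524578, 5702887, 9227465, 14930352, 24157817
F(37) = 24157817


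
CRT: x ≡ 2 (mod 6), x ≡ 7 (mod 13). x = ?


M = 6*13 = 78
M1 = M/6 = 13, M2 = M/13 = 6
M1^(-1) mod 6 = 1, M2^(-1) mod 13 = 11
x = 2*13*1 + 7*6*11 = 488
488 mod 78 = 20
Check: 20 mod 6 = 2 ✓, 20 mod 13 = 7 ✓

x ≡ 20 (mod 78)


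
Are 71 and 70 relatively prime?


Euclidean algorithm:
71 = 1 * 70 + 1
70 = 70 * 1 + 0
GCD(71, 70) = 1

Yes, coprime (GCD = 1)


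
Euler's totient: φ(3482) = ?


3482 = 2 × 1741
Prime factors: 2, 1741
φ(3482) = 3482 × (1-1/2) × (1-1/1741)
= 3482 × 1/2 × 1740/1741 = 1740

φ(3482) = 1740


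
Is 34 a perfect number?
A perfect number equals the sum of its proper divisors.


Proper divisors of 34: 1, 2, 17
Sum = 1 + 2 + 17 = 20

No, 34 is not perfect (20 ≠ 34)


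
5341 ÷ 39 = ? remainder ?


5341 = 39 * 136 + 37
Check: 5304 + 37 = 5341

q = 136, r = 37


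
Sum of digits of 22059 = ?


2 + 2 + 0 + 5 + 9 = 18


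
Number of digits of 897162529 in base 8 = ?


897162529 in base 8 = 6536316441
Number of digits = 10

10 digits (base 8)


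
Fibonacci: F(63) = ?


Sequence: 1, 1, 2, 3, 5, 8, 13, 21, 34, 55, 89, 144, 233, 377, 610, 987, 1597, 2584, 4181, 6765, 10946, 17711, 28657, 46368, 75025, 121393, 196418, 317811, 514229, 832040, 1346269, 2178309, 3524578, 5702887, 9227465, 14930352, 24157817, 39088169, 63245986, 102334155, 165580141, 267914296, 433494437, 701408733, 1134903170, 1836311903, 2971215073, 4807526976, 7778742049, 12586269025, 20365011074, 32951280099, 53316291173, 86267571272, 139583862445, 225851433717, 365435296162, 591286729879, 956722026041, 1548008755920, 2504730781961, 4052739537881, 6557470319842
F(63) = 6557470319842


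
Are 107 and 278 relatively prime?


Euclidean algorithm:
278 = 2 * 107 + 64
107 = 1 * 64 + 43
64 = 1 * 43 + 21
43 = 2 * 21 + 1
21 = 21 * 1 + 0
GCD(107, 278) = 1

Yes, coprime (GCD = 1)


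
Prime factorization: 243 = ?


243 / 3 = 81
81 / 3 = 27
27 / 3 = 9
9 / 3 = 3
3 / 3 = 1
243 = 3^5


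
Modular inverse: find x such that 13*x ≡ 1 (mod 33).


Use the extended Euclidean algorithm on (33, 13); each row r = 33*s + 13*t:
r=33, s=1, t=0
r=13, s=0, t=1
q=2: r=7, s=1, t=-2   [33*(1) + 13*(-2) = 7]
q=1: r=6, s=-1, t=3   [33*(-1) + 13*(3) = 6]
q=1: r=1, s=2, t=-5   [33*(2) + 13*(-5) = 1]
q=6: r=0, s=-13, t=33   [33*(-13) + 13*(33) = 0]
GCD = 1 with t = -5, so 13*(-5) ≡ 1 (mod 33)
Inverse = -5 mod 33 = 28
Check: 13 * 28 = 364 ≡ 1 (mod 33)

13^(-1) ≡ 28 (mod 33)


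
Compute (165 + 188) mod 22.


165 + 188 = 353
353 mod 22 = 1


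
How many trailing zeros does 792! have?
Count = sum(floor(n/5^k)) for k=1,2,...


floor(792/5) = 158
floor(792/25) = 31
floor(792/125) = 6
floor(792/625) = 1
Total = 196

196 trailing zeros


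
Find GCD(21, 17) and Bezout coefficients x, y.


Tabular extended Euclidean (each row: r = 21*s + 17*t):
r=21, s=1, t=0
r=17, s=0, t=1
q=1: r=4, s=1, t=-1   [21*(1) + 17*(-1) = 4]
q=4: r=1, s=-4, t=5   [21*(-4) + 17*(5) = 1]
q=4: r=0, s=17, t=-21   [21*(17) + 17*(-21) = 0]
GCD = 1; from the row with r=1: x=-4, y=5
Check: 21*(-4) + 17*(5) = -84 + 85 = 1

GCD = 1, x = -4, y = 5


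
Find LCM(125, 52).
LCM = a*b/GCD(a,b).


GCD(125, 52) = 1
LCM = 125*52/1 = 6500/1 = 6500

LCM = 6500


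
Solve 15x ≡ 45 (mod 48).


GCD(15, 48) = 3 divides 45
Divide: 5x ≡ 15 (mod 16)
x ≡ 3 (mod 16)


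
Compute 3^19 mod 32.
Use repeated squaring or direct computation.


3^1 mod 32 = 3
3^2 mod 32 = 9
3^3 mod 32 = 27
3^4 mod 32 = 17
3^5 mod 32 = 19
3^6 mod 32 = 25
3^7 mod 32 = 11
3^8 mod 32 = 1
3^9 mod 32 = 3
3^10 mod 32 = 9
3^11 mod 32 = 27
3^12 mod 32 = 17
3^13 mod 32 = 19
3^14 mod 32 = 25
3^15 mod 32 = 11
3^16 mod 32 = 1
3^17 mod 32 = 3
3^18 mod 32 = 9
3^19 mod 32 = 27


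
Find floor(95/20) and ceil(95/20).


95/20 = 4.7500
floor = 4
ceil = 5

floor = 4, ceil = 5


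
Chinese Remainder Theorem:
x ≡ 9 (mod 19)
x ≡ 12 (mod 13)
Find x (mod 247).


M = 19*13 = 247
M1 = M/19 = 13, M2 = M/13 = 19
M1^(-1) mod 19 = 3, M2^(-1) mod 13 = 11
x = 9*13*3 + 12*19*11 = 2859
2859 mod 247 = 142
Check: 142 mod 19 = 9 ✓, 142 mod 13 = 12 ✓

x ≡ 142 (mod 247)


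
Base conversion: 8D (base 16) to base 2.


8D (base 16) = 141 (decimal)
141 (decimal) = 10001101 (base 2)


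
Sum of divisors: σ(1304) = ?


Divisors of 1304: 1, 2, 4, 8, 163, 326, 652, 1304
Sum = 1 + 2 + 4 + 8 + 163 + 326 + 652 + 1304 = 2460

σ(1304) = 2460


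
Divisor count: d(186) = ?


186 = 2^1 × 3^1 × 31^1
d(186) = (1+1) × (1+1) × (1+1) = 8

8 divisors


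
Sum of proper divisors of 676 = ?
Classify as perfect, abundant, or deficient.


Proper divisors: 1, 2, 4, 13, 26, 52, 169, 338
Sum = 1 + 2 + 4 + 13 + 26 + 52 + 169 + 338 = 605
605 < 676 → deficient

s(676) = 605 (deficient)


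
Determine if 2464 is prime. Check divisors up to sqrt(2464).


2464 / 2 = 1232 (exact division)
2464 is NOT prime.

No, 2464 is not prime


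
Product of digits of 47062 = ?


4 × 7 × 0 × 6 × 2 = 0


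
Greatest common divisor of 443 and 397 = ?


443 = 1 * 397 + 46
397 = 8 * 46 + 29
46 = 1 * 29 + 17
29 = 1 * 17 + 12
17 = 1 * 12 + 5
12 = 2 * 5 + 2
5 = 2 * 2 + 1
2 = 2 * 1 + 0
GCD = 1


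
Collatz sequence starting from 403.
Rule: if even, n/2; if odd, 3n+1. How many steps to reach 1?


403 → 1210 → 605 → 1816 → 908 → 454 → 227 → 682 → 341 → 1024 → 512 → 256 → 128 → 64 → 32 → 16 → 8 → 4 → 2 → 1
Total steps = 19

19 steps


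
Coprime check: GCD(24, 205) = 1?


Euclidean algorithm:
205 = 8 * 24 + 13
24 = 1 * 13 + 11
13 = 1 * 11 + 2
11 = 5 * 2 + 1
2 = 2 * 1 + 0
GCD(24, 205) = 1

Yes, coprime (GCD = 1)


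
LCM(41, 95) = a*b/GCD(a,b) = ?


GCD(41, 95) = 1
LCM = 41*95/1 = 3895/1 = 3895

LCM = 3895


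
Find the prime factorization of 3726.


3726 / 2 = 1863
1863 / 3 = 621
621 / 3 = 207
207 / 3 = 69
69 / 3 = 23
23 / 23 = 1
3726 = 2 × 3^4 × 23


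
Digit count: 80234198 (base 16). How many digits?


80234198 in base 16 = 4C846D6
Number of digits = 7

7 digits (base 16)


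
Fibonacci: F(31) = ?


Sequence: 1, 1, 2, 3, 5, 8, 13, 21, 34, 55, 89, 144, 233, 377, 610, 987, 1597, 2584, 4181, 6765, 10946, 17711, 28657, 46368, 75025, 121393, 196418, 317811, 514229, 832040, 1346269
F(31) = 1346269


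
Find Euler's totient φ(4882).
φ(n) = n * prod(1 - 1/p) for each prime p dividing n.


4882 = 2 × 2441
Prime factors: 2, 2441
φ(4882) = 4882 × (1-1/2) × (1-1/2441)
= 4882 × 1/2 × 2440/2441 = 2440

φ(4882) = 2440


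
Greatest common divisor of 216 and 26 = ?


216 = 8 * 26 + 8
26 = 3 * 8 + 2
8 = 4 * 2 + 0
GCD = 2


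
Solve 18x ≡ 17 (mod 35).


GCD(18, 35) = 1, unique solution
a^(-1) mod 35 = 2
x = 2 * 17 mod 35 = 34

x ≡ 34 (mod 35)


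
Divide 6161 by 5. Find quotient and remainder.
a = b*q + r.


6161 = 5 * 1232 + 1
Check: 6160 + 1 = 6161

q = 1232, r = 1


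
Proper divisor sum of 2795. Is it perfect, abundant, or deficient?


Proper divisors: 1, 5, 13, 43, 65, 215, 559
Sum = 1 + 5 + 13 + 43 + 65 + 215 + 559 = 901
901 < 2795 → deficient

s(2795) = 901 (deficient)


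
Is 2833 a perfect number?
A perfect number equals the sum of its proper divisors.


Proper divisors of 2833: 1
Sum = 1 = 1

No, 2833 is not perfect (1 ≠ 2833)


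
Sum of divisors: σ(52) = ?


Divisors of 52: 1, 2, 4, 13, 26, 52
Sum = 1 + 2 + 4 + 13 + 26 + 52 = 98

σ(52) = 98


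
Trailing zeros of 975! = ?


floor(975/5) = 195
floor(975/25) = 39
floor(975/125) = 7
floor(975/625) = 1
Total = 242

242 trailing zeros


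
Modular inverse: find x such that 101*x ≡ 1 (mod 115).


Use the extended Euclidean algorithm on (115, 101); each row r = 115*s + 101*t:
r=115, s=1, t=0
r=101, s=0, t=1
q=1: r=14, s=1, t=-1   [115*(1) + 101*(-1) = 14]
q=7: r=3, s=-7, t=8   [115*(-7) + 101*(8) = 3]
q=4: r=2, s=29, t=-33   [115*(29) + 101*(-33) = 2]
q=1: r=1, s=-36, t=41   [115*(-36) + 101*(41) = 1]
q=2: r=0, s=101, t=-115   [115*(101) + 101*(-115) = 0]
GCD = 1 with t = 41, so 101*(41) ≡ 1 (mod 115)
Inverse = 41 mod 115 = 41
Check: 101 * 41 = 4141 ≡ 1 (mod 115)

101^(-1) ≡ 41 (mod 115)


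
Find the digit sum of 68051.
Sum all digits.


6 + 8 + 0 + 5 + 1 = 20


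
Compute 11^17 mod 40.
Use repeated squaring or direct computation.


11^1 mod 40 = 11
11^2 mod 40 = 1
11^3 mod 40 = 11
11^4 mod 40 = 1
11^5 mod 40 = 11
11^6 mod 40 = 1
11^7 mod 40 = 11
11^8 mod 40 = 1
11^9 mod 40 = 11
11^10 mod 40 = 1
11^11 mod 40 = 11
11^12 mod 40 = 1
11^13 mod 40 = 11
11^14 mod 40 = 1
11^15 mod 40 = 11
11^16 mod 40 = 1
11^17 mod 40 = 11


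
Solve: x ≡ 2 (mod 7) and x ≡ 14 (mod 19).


M = 7*19 = 133
M1 = M/7 = 19, M2 = M/19 = 7
M1^(-1) mod 7 = 3, M2^(-1) mod 19 = 11
x = 2*19*3 + 14*7*11 = 1192
1192 mod 133 = 128
Check: 128 mod 7 = 2 ✓, 128 mod 19 = 14 ✓

x ≡ 128 (mod 133)


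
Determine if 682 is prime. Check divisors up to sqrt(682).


682 / 2 = 341 (exact division)
682 is NOT prime.

No, 682 is not prime


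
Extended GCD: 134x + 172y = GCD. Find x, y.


Tabular extended Euclidean (each row: r = 134*s + 172*t):
r=134, s=1, t=0
r=172, s=0, t=1
q=0: r=134, s=1, t=0   [134*(1) + 172*(0) = 134]
q=1: r=38, s=-1, t=1   [134*(-1) + 172*(1) = 38]
q=3: r=20, s=4, t=-3   [134*(4) + 172*(-3) = 20]
q=1: r=18, s=-5, t=4   [134*(-5) + 172*(4) = 18]
q=1: r=2, s=9, t=-7   [134*(9) + 172*(-7) = 2]
q=9: r=0, s=-86, t=67   [134*(-86) + 172*(67) = 0]
GCD = 2; from the row with r=2: x=9, y=-7
Check: 134*(9) + 172*(-7) = 1206 - 1204 = 2

GCD = 2, x = 9, y = -7


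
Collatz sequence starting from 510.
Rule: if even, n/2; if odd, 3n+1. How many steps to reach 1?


510 → 255 → 766 → 383 → 1150 → 575 → 1726 → 863 → 2590 → 1295 → 3886 → 1943 → 5830 → 2915 → 8746 → 4373 → 13120 → 6560 → 3280 → 1640 → 820 → 410 → 205 → 616 → 308 → 154 → 77 → 232 → 116 → 58 → 29 → 88 → 44 → 22 → 11 → 34 → 17 → 52 → 26 → 13 → 40 → 20 → 10 → 5 → 16 → 8 → 4 → 2 → 1
Total steps = 48

48 steps
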